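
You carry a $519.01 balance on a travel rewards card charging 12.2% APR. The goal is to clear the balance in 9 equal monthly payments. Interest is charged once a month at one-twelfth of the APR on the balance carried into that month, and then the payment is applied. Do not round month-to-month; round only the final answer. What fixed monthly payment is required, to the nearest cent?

Monthly rate r = 12.2%/12 = 1.01667% = 0.0101667.
Level-payment amortization: P = B₀·r / (1 − (1+r)^(−n)) = 519.01·0.0101667 / (1 − 1.01017^(−9)).
Denominator 1 − (1+r)^(−9) = 0.0870169865.
P = 5.2766 / 0.0870169865 ≈ 60.64.

$60.64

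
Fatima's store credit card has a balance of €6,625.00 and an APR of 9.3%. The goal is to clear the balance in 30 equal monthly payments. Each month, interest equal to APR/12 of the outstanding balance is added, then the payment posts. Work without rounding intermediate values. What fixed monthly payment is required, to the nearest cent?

€248.35

Monthly rate r = 9.3%/12 = 0.775% = 0.00775.
Level-payment amortization: P = B₀·r / (1 − (1+r)^(−n)) = 6625.00·0.00775 / (1 − 1.00775^(−30)).
Denominator 1 − (1+r)^(−30) = 0.206739562.
P = 51.3438 / 0.206739562 ≈ 248.35.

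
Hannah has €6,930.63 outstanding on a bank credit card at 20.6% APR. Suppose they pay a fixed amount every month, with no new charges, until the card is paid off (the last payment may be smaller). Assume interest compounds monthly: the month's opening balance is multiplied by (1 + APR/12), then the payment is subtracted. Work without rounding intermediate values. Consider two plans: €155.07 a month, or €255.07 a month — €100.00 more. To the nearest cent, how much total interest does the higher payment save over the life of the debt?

Monthly rate r = 20.6%/12 = 1.71667% = 0.0171667.
At €155.07/mo: n = ⌈−ln(1 − rB₀/P)/ln(1+r)⌉ = 86 payments (last €100.16); total interest = total paid − €6,930.63 = €6,350.48.
At €255.07/mo: 37 payments (last €231.49); total interest €2,483.38.
Interest saved = €6,350.48 − €2,483.38 = €3,867.10.

€3,867.10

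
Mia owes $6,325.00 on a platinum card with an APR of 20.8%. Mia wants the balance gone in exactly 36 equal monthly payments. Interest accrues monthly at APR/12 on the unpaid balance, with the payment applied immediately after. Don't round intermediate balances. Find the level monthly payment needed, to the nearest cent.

$237.65

Monthly rate r = 20.8%/12 = 1.73333% = 0.0173333.
Level-payment amortization: P = B₀·r / (1 − (1+r)^(−n)) = 6325.00·0.0173333 / (1 − 1.01733^(−36)).
Denominator 1 − (1+r)^(−36) = 0.461330835.
P = 109.633 / 0.461330835 ≈ 237.65.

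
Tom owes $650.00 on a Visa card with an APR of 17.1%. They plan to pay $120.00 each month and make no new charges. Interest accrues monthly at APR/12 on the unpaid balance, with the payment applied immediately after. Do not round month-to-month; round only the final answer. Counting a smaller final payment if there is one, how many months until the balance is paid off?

Monthly rate r = 17.1%/12 = 1.425% = 0.01425.
Recurrence: B ← B·(1+r) − $120.00.
Month 1: interest $9.26; balance after payment $539.26.
Month 2: interest $7.68; balance after payment $426.95.
Month 3: interest $6.08; balance after payment $313.03.
Month 4: interest $4.46; balance after payment $197.49.
Month 5: interest $2.81; balance after payment $80.31.
Month 6: interest $1.14; balance after payment $0.00.

6 months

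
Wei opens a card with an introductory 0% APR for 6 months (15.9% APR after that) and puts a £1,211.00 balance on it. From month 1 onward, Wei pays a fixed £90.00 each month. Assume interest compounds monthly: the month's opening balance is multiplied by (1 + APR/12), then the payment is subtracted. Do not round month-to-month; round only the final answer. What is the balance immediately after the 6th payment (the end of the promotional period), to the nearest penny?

£671.00

Promo months 1–6 at r₀ = 0%/12 = 0; months 7+ at r₁ = 15.9%/12 = 0.01325.
After month 6 (no interest yet): B = £1,211.00 − 6·£90.00 = £671.00.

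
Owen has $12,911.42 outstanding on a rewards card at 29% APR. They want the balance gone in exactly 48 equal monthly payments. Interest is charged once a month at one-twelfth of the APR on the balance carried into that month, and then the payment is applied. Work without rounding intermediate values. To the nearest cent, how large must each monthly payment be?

Monthly rate r = 29%/12 = 2.41667% = 0.0241667.
Level-payment amortization: P = B₀·r / (1 − (1+r)^(−n)) = 12911.42·0.0241667 / (1 − 1.02417^(−48)).
Denominator 1 − (1+r)^(−48) = 0.682159356.
P = 312.026 / 0.682159356 ≈ 457.41.

$457.41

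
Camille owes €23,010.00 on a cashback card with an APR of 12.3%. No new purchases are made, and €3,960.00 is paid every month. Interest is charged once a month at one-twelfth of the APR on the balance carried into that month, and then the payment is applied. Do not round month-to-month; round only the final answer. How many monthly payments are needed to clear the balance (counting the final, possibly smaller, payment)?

Monthly rate r = 12.3%/12 = 1.025% = 0.01025.
Recurrence: B ← B·(1+r) − €3,960.00.
Month 1: interest €235.85; balance after payment €19,285.85.
Month 2: interest €197.68; balance after payment €15,523.53.
Closed form: n = −ln(1 − rB₀/P)/ln(1+r) = −ln(0.94044)/ln(1.01025) ≈ 6.021, so the balance reaches zero during payment 7.

7 payments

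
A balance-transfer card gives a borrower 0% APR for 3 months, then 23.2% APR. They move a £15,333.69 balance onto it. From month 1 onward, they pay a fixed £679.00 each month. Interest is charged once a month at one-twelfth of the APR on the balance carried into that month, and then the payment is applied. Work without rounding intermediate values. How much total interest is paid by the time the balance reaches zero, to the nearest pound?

£3,575

Promo months 1–3 at r₀ = 0%/12 = 0; months 4+ at r₁ = 23.2%/12 = 0.0193333.
After month 3 (no interest yet): B = £15,333.69 − 3·£679.00 = £13,296.69.
Then at r₁ with £679.00/mo: n₂ = −ln(1 − r₁·B/P)/ln(1+r₁) ≈ 24.85 → 25 more payments.
Total paid = 27·£679.00 + £575.58 = £18,908.58; interest = £18,908.58 − £15,333.69 = £3,574.89.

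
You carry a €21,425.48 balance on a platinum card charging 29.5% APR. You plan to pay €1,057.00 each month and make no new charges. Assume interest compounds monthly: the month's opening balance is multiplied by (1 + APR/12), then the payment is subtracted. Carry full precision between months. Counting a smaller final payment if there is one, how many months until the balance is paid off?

Monthly rate r = 29.5%/12 = 2.45833% = 0.0245833.
Recurrence: B ← B·(1+r) − €1,057.00.
Month 1: interest €526.71; balance after payment €20,895.19.
Month 2: interest €513.67; balance after payment €20,351.86.
Closed form: n = −ln(1 − rB₀/P)/ln(1+r) = −ln(0.50169)/ln(1.02458) ≈ 28.402, so the balance reaches zero during payment 29.

29 payments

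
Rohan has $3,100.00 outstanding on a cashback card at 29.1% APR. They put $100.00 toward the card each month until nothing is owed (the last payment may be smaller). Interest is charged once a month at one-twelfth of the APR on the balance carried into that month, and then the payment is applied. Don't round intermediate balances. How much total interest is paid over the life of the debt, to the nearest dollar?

Monthly rate r = 29.1%/12 = 2.425% = 0.02425.
Payoff takes n = ⌈−ln(1 − rB₀/P)/ln(1+r)⌉ = ⌈58.150⌉ = 59 payments; the last is $15.19.
Total paid = 58·$100.00 + $15.19 = $5,815.19.
Total interest = total paid − principal = $5,815.19 − $3,100.00 = $2,715.19.

$2,715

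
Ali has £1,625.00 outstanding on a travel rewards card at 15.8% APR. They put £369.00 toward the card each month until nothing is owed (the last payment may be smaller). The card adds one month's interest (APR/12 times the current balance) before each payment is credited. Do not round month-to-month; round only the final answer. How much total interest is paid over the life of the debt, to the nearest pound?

Monthly rate r = 15.8%/12 = 1.31667% = 0.0131667.
Payoff takes n = ⌈−ln(1 − rB₀/P)/ln(1+r)⌉ = ⌈4.566⌉ = 5 payments; the last is £209.60.
Total paid = 4·£369.00 + £209.60 = £1,685.60.
Total interest = total paid − principal = £1,685.60 − £1,625.00 = £60.60.

£61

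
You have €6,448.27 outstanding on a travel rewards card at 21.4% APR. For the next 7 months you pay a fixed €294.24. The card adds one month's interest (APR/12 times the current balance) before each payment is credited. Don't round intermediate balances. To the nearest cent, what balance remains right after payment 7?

Monthly rate r = 21.4%/12 = 1.78333% = 0.0178333.
Each month: B ← B·(1+r) − €294.24.
Month 1: interest €114.99; balance after payment €6,269.02.
Month 2: interest €111.80; balance after payment €6,086.58.
Month 3: interest €108.54; balance after payment €5,900.89.
Month 4: interest €105.23; balance after payment €5,711.88.
Month 5: interest €101.86; balance after payment €5,519.50.
Month 6: interest €98.43; balance after payment €5,323.69.
Month 7: interest €94.94; balance after payment €5,124.39.

€5,124.39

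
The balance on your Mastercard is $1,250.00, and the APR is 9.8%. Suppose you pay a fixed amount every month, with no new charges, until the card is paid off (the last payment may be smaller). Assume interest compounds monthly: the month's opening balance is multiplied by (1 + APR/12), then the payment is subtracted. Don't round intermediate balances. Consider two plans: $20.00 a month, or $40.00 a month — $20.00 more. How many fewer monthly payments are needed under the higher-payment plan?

Monthly rate r = 9.8%/12 = 0.816667% = 0.00816667.
At $20.00/mo: n = ⌈−ln(1 − rB₀/P)/ln(1+r)⌉ = 88 payments (last $16.21); total interest = total paid − $1,250.00 = $506.21.
At $40.00/mo: 37 payments (last $9.10); total interest $199.10.
Payments saved = 88 − 37 = 51.

51 fewer payments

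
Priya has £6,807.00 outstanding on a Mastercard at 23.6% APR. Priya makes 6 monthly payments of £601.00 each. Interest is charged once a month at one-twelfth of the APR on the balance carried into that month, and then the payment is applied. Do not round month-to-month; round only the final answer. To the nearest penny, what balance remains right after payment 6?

£3,862.76

Monthly rate r = 23.6%/12 = 1.96667% = 0.0196667.
Each month: B ← B·(1+r) − £601.00.
Month 1: interest £133.87; balance after payment £6,339.87.
Month 2: interest £124.68; balance after payment £5,863.56.
Month 3: interest £115.32; balance after payment £5,377.87.
Month 4: interest £105.76; balance after payment £4,882.64.
Month 5: interest £96.03; balance after payment £4,377.66.
Month 6: interest £86.09; balance after payment £3,862.76.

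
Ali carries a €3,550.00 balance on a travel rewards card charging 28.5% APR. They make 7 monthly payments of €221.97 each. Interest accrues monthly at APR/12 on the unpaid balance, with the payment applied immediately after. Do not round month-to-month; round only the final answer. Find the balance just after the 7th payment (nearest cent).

€2,514.96

Monthly rate r = 28.5%/12 = 2.375% = 0.02375.
Each month: B ← B·(1+r) − €221.97.
Month 1: interest €84.31; balance after payment €3,412.34.
Month 2: interest €81.04; balance after payment €3,271.42.
Month 3: interest €77.70; balance after payment €3,127.14.
Month 4: interest €74.27; balance after payment €2,979.44.
Month 5: interest €70.76; balance after payment €2,828.23.
Month 6: interest €67.17; balance after payment €2,673.43.
Month 7: interest €63.49; balance after payment €2,514.96.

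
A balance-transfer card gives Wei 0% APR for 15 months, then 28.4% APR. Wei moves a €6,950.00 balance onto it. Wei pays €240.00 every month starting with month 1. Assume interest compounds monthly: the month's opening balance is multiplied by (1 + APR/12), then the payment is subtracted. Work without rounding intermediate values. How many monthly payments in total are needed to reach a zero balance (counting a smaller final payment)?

Promo months 1–15 at r₀ = 0%/12 = 0; months 16+ at r₁ = 28.4%/12 = 0.0236667.
After month 15 (no interest yet): B = €6,950.00 − 15·€240.00 = €3,350.00.
Then at r₁ with €240.00/mo: n₂ = −ln(1 − r₁·B/P)/ln(1+r₁) ≈ 17.14 → 18 more payments.

33 payments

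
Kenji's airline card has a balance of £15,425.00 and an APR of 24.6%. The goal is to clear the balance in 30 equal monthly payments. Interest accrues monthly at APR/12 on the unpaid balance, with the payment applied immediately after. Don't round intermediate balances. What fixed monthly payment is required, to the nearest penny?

£693.47

Monthly rate r = 24.6%/12 = 2.05% = 0.0205.
Level-payment amortization: P = B₀·r / (1 − (1+r)^(−n)) = 15425.00·0.0205 / (1 − 1.0205^(−30)).
Denominator 1 − (1+r)^(−30) = 0.455986436.
P = 316.213 / 0.455986436 ≈ 693.47.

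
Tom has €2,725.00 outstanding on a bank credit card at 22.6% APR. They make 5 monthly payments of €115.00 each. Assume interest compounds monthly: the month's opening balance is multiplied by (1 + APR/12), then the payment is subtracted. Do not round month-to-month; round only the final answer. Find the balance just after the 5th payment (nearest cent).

€2,394.38

Monthly rate r = 22.6%/12 = 1.88333% = 0.0188333.
Each month: B ← B·(1+r) − €115.00.
Month 1: interest €51.32; balance after payment €2,661.32.
Month 2: interest €50.12; balance after payment €2,596.44.
Month 3: interest €48.90; balance after payment €2,530.34.
Month 4: interest €47.65; balance after payment €2,463.00.
Month 5: interest €46.39; balance after payment €2,394.38.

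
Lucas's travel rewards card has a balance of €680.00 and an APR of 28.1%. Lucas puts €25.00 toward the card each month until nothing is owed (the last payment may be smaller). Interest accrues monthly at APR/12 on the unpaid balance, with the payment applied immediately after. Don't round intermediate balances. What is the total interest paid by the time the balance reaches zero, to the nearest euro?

€414

Monthly rate r = 28.1%/12 = 2.34167% = 0.0234167.
Payoff takes n = ⌈−ln(1 − rB₀/P)/ln(1+r)⌉ = ⌈43.772⌉ = 44 payments; the last is €19.34.
Total paid = 43·€25.00 + €19.34 = €1,094.34.
Total interest = total paid − principal = €1,094.34 − €680.00 = €414.34.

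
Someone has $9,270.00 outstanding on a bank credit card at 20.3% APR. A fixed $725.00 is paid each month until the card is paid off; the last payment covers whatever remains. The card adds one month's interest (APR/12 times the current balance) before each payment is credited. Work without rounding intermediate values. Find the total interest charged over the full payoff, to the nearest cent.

$1,265.15

Monthly rate r = 20.3%/12 = 1.69167% = 0.0169167.
Payoff takes n = ⌈−ln(1 − rB₀/P)/ln(1+r)⌉ = ⌈14.529⌉ = 15 payments; the last is $385.15.
Total paid = 14·$725.00 + $385.15 = $10,535.15.
Total interest = total paid − principal = $10,535.15 − $9,270.00 = $1,265.15.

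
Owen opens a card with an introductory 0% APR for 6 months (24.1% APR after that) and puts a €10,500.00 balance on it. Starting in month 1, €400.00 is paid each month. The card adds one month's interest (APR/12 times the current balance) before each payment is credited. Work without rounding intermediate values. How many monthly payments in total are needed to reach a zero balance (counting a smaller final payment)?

33 payments

Promo months 1–6 at r₀ = 0%/12 = 0; months 7+ at r₁ = 24.1%/12 = 0.0200833.
After month 6 (no interest yet): B = €10,500.00 − 6·€400.00 = €8,100.00.
Then at r₁ with €400.00/mo: n₂ = −ln(1 − r₁·B/P)/ln(1+r₁) ≈ 26.25 → 27 more payments.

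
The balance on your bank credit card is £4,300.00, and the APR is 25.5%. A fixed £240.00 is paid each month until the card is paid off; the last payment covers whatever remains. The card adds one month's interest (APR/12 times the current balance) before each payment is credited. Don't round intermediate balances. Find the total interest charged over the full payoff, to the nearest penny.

£1,170.00

Monthly rate r = 25.5%/12 = 2.125% = 0.02125.
Payoff takes n = ⌈−ln(1 − rB₀/P)/ln(1+r)⌉ = ⌈22.790⌉ = 23 payments; the last is £190.00.
Total paid = 22·£240.00 + £190.00 = £5,470.00.
Total interest = total paid − principal = £5,470.00 − £4,300.00 = £1,170.00.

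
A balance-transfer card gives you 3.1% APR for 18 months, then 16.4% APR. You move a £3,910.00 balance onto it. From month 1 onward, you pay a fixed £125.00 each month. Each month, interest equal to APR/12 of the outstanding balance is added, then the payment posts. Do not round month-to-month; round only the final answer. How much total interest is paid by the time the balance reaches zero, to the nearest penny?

Promo months 1–18 at r₀ = 3.1%/12 = 0.00258333; months 19+ at r₁ = 16.4%/12 = 0.0136667.
After month 18: iterate B ← B·(1+r₀) − £125.00 for 18 months → £1,795.77.
Then at r₁ with £125.00/mo: n₂ = −ln(1 − r₁·B/P)/ln(1+r₁) ≈ 16.10 → 17 more payments.
Total paid = 34·£125.00 + £12.88 = £4,262.88; interest = £4,262.88 − £3,910.00 = £352.88.

£352.88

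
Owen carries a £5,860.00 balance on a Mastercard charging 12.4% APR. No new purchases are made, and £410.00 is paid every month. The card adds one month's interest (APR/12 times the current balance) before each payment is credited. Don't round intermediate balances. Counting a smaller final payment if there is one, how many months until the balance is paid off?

Monthly rate r = 12.4%/12 = 1.03333% = 0.0103333.
Recurrence: B ← B·(1+r) − £410.00.
Month 1: interest £60.55; balance after payment £5,510.55.
Month 2: interest £56.94; balance after payment £5,157.50.
Closed form: n = −ln(1 − rB₀/P)/ln(1+r) = −ln(0.85231)/ln(1.01033) ≈ 15.545, so the balance reaches zero during payment 16.

16 payments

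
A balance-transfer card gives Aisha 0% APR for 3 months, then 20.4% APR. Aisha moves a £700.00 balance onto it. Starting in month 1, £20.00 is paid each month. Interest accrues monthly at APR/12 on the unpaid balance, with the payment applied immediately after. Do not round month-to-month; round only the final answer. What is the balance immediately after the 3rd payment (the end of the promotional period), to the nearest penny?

£640.00

Promo months 1–3 at r₀ = 0%/12 = 0; months 4+ at r₁ = 20.4%/12 = 0.017.
After month 3 (no interest yet): B = £700.00 − 3·£20.00 = £640.00.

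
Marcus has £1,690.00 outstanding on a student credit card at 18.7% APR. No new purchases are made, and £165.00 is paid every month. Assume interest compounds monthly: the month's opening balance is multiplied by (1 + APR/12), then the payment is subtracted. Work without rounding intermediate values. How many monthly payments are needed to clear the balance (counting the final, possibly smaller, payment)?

Monthly rate r = 18.7%/12 = 1.55833% = 0.0155833.
Recurrence: B ← B·(1+r) − £165.00.
Month 1: interest £26.34; balance after payment £1,551.34.
Month 2: interest £24.17; balance after payment £1,410.51.
Closed form: n = −ln(1 − rB₀/P)/ln(1+r) = −ln(0.84039)/ln(1.01558) ≈ 11.245, so the balance reaches zero during payment 12.

12 payments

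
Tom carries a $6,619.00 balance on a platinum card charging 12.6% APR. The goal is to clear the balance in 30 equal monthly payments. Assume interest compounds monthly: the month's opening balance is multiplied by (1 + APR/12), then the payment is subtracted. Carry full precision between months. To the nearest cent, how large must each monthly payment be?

$258.35

Monthly rate r = 12.6%/12 = 1.05% = 0.0105.
Level-payment amortization: P = B₀·r / (1 − (1+r)^(−n)) = 6619.00·0.0105 / (1 − 1.0105^(−30)).
Denominator 1 − (1+r)^(−30) = 0.269011635.
P = 69.4995 / 0.269011635 ≈ 258.35.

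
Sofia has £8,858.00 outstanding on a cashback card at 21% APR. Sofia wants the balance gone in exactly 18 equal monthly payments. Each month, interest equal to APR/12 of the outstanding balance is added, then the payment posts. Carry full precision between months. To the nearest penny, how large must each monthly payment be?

Monthly rate r = 21%/12 = 1.75% = 0.0175.
Level-payment amortization: P = B₀·r / (1 − (1+r)^(−n)) = 8858.00·0.0175 / (1 − 1.0175^(−18)).
Denominator 1 − (1+r)^(−18) = 0.268220098.
P = 155.015 / 0.268220098 ≈ 577.94.

£577.94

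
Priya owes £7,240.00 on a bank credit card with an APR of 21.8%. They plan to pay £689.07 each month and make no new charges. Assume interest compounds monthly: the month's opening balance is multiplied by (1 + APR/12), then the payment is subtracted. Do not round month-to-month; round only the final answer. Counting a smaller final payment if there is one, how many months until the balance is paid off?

Monthly rate r = 21.8%/12 = 1.81667% = 0.0181667.
Recurrence: B ← B·(1+r) − £689.07.
Month 1: interest £131.53; balance after payment £6,682.46.
Month 2: interest £121.40; balance after payment £6,114.78.
Closed form: n = −ln(1 − rB₀/P)/ln(1+r) = −ln(0.80912)/ln(1.01817) ≈ 11.764, so the balance reaches zero during payment 12.

12 payments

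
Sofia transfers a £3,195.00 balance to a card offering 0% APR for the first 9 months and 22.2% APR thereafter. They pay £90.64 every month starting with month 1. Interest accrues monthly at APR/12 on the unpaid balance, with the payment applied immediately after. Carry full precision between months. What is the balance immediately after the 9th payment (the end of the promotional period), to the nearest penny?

Promo months 1–9 at r₀ = 0%/12 = 0; months 10+ at r₁ = 22.2%/12 = 0.0185.
After month 9 (no interest yet): B = £3,195.00 − 9·£90.64 = £2,379.24.

£2,379.24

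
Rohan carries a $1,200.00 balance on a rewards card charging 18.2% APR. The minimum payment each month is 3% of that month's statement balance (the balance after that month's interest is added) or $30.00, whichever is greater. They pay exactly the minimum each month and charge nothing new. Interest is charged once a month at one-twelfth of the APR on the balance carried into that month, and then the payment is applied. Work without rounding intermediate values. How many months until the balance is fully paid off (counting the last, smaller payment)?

Monthly rate r = 18.2%/12 = 1.51667% = 0.0151667.
While 3% of the post-interest balance exceeds $30.00, each month B ← (B·(1+r))·(1 − 0.03), i.e. B shrinks by the factor (1+r)·0.97 = 0.98471.
This holds for months 1–13. Entering month 14 the balance is $982.20; 3% of the post-interest balance is now below $30.00, so the flat $30.00 minimum applies from here.
From month 14 a fixed $30.00 at rate r clears $982.20 in 46 more payments. Total: 13 + 46 = 59 months.

59 months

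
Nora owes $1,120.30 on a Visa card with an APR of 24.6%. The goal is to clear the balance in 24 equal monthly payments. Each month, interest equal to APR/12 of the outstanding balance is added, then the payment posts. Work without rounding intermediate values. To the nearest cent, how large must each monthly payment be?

Monthly rate r = 24.6%/12 = 2.05% = 0.0205.
Level-payment amortization: P = B₀·r / (1 − (1+r)^(−n)) = 1120.30·0.0205 / (1 − 1.0205^(−24)).
Denominator 1 − (1+r)^(−24) = 0.385548254.
P = 22.9661 / 0.385548254 ≈ 59.57.

$59.57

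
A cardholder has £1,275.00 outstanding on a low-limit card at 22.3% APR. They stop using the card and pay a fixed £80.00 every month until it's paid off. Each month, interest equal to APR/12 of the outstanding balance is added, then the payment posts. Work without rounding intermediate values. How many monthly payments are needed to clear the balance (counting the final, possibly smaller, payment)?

20 months

Monthly rate r = 22.3%/12 = 1.85833% = 0.0185833.
Recurrence: B ← B·(1+r) − £80.00.
Month 1: interest £23.69; balance after payment £1,218.69.
Month 2: interest £22.65; balance after payment £1,161.34.
Closed form: n = −ln(1 − rB₀/P)/ln(1+r) = −ln(0.70383)/ln(1.01858) ≈ 19.075, so the balance reaches zero during payment 20.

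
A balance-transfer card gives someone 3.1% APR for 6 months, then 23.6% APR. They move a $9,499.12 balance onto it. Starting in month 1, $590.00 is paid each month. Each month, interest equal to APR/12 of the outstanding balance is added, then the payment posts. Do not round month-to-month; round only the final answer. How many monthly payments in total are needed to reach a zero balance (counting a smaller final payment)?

Promo months 1–6 at r₀ = 3.1%/12 = 0.00258333; months 7+ at r₁ = 23.6%/12 = 0.0196667.
After month 6: iterate B ← B·(1+r₀) − $590.00 for 6 months → $6,084.37.
Then at r₁ with $590.00/mo: n₂ = −ln(1 − r₁·B/P)/ln(1+r₁) ≈ 11.64 → 12 more payments.

18 months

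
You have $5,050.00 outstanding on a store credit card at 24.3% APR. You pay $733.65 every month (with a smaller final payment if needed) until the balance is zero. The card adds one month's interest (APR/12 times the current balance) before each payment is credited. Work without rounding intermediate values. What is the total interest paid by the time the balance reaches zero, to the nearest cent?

$445.23

Monthly rate r = 24.3%/12 = 2.025% = 0.02025.
Payoff takes n = ⌈−ln(1 − rB₀/P)/ln(1+r)⌉ = ⌈7.488⌉ = 8 payments; the last is $359.68.
Total paid = 7·$733.65 + $359.68 = $5,495.23.
Total interest = total paid − principal = $5,495.23 − $5,050.00 = $445.23.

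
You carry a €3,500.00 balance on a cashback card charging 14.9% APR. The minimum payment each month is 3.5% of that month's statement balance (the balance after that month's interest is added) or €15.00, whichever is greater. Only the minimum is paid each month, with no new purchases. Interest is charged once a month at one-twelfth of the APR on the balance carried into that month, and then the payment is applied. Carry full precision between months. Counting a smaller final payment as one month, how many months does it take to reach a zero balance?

126 months

Monthly rate r = 14.9%/12 = 1.24167% = 0.0124167.
While 3.5% of the post-interest balance exceeds €15.00, each month B ← (B·(1+r))·(1 − 0.035), i.e. B shrinks by the factor (1+r)·0.965 = 0.97698.
This holds for months 1–91. Entering month 92 the balance is €420.48; 3.5% of the post-interest balance is now below €15.00, so the flat €15.00 minimum applies from here.
From month 92 a fixed €15.00 at rate r clears €420.48 in 35 more payments. Total: 91 + 35 = 126 months.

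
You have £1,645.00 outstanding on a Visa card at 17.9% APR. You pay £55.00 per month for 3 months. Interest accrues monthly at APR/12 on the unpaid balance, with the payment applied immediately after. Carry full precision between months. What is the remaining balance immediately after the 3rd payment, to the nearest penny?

Monthly rate r = 17.9%/12 = 1.49167% = 0.0149167.
Each month: B ← B·(1+r) − £55.00.
Month 1: interest £24.54; balance after payment £1,614.54.
Month 2: interest £24.08; balance after payment £1,583.62.
Month 3: interest £23.62; balance after payment £1,552.24.

£1,552.24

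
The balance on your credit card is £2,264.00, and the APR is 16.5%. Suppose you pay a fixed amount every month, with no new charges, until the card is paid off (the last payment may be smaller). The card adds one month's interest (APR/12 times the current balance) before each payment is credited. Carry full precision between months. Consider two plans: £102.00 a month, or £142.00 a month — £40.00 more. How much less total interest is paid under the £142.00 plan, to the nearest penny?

£146.52

Monthly rate r = 16.5%/12 = 1.375% = 0.01375.
At £102.00/mo: n = ⌈−ln(1 − rB₀/P)/ln(1+r)⌉ = 27 payments (last £67.83); total interest = total paid − £2,264.00 = £455.83.
At £142.00/mo: 19 payments (last £17.31); total interest £309.31.
Interest saved = £455.83 − £309.31 = £146.52.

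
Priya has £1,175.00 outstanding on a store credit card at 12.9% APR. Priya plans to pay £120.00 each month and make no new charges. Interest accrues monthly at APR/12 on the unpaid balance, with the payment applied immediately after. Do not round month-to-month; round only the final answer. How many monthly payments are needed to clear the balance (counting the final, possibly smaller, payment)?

Monthly rate r = 12.9%/12 = 1.075% = 0.01075.
Recurrence: B ← B·(1+r) − £120.00.
Month 1: interest £12.63; balance after payment £1,067.63.
Month 2: interest £11.48; balance after payment £959.11.
Closed form: n = −ln(1 − rB₀/P)/ln(1+r) = −ln(0.89474)/ln(1.01075) ≈ 10.402, so the balance reaches zero during payment 11.

11 months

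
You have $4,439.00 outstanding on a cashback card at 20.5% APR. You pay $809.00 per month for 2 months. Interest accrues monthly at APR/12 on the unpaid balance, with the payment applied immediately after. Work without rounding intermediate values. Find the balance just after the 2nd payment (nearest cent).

Monthly rate r = 20.5%/12 = 1.70833% = 0.0170833.
Each month: B ← B·(1+r) − $809.00.
Month 1: interest $75.83; balance after payment $3,705.83.
Month 2: interest $63.31; balance after payment $2,960.14.

$2,960.14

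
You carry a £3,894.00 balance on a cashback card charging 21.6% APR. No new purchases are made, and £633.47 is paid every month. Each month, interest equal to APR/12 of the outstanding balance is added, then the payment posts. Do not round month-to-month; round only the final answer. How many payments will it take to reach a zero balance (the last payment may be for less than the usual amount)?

7 months

Monthly rate r = 21.6%/12 = 1.8% = 0.018.
Recurrence: B ← B·(1+r) − £633.47.
Month 1: interest £70.09; balance after payment £3,330.62.
Month 2: interest £59.95; balance after payment £2,757.10.
Closed form: n = −ln(1 − rB₀/P)/ln(1+r) = −ln(0.88935)/ln(1.018) ≈ 6.573, so the balance reaches zero during payment 7.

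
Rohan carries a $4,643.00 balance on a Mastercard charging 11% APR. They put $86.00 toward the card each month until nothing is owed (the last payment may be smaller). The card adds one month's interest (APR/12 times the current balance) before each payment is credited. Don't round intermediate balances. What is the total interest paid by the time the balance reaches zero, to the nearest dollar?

Monthly rate r = 11%/12 = 0.916667% = 0.00916667.
Payoff takes n = ⌈−ln(1 − rB₀/P)/ln(1+r)⌉ = ⌈74.849⌉ = 75 payments; the last is $73.02.
Total paid = 74·$86.00 + $73.02 = $6,437.02.
Total interest = total paid − principal = $6,437.02 − $4,643.00 = $1,794.02.

$1,794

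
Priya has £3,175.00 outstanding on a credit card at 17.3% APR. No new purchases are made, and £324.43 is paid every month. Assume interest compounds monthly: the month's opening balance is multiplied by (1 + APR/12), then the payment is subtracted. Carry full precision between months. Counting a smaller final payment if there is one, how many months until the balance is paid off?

11 payments

Monthly rate r = 17.3%/12 = 1.44167% = 0.0144167.
Recurrence: B ← B·(1+r) − £324.43.
Month 1: interest £45.77; balance after payment £2,896.34.
Month 2: interest £41.76; balance after payment £2,613.67.
Closed form: n = −ln(1 − rB₀/P)/ln(1+r) = −ln(0.85891)/ln(1.01442) ≈ 10.625, so the balance reaches zero during payment 11.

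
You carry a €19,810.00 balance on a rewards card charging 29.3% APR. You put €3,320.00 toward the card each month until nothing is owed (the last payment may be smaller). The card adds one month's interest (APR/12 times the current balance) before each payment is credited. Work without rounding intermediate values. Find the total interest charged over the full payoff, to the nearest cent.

Monthly rate r = 29.3%/12 = 2.44167% = 0.0244167.
Payoff takes n = ⌈−ln(1 − rB₀/P)/ln(1+r)⌉ = ⌈6.527⌉ = 7 payments; the last is €1,760.89.
Total paid = 6·€3,320.00 + €1,760.89 = €21,680.89.
Total interest = total paid − principal = €21,680.89 − €19,810.00 = €1,870.89.

€1,870.89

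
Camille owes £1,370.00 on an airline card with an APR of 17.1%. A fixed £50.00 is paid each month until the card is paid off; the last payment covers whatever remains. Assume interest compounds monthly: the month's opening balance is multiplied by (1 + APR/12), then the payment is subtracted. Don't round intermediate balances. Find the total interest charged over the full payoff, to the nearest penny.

£379.31

Monthly rate r = 17.1%/12 = 1.425% = 0.01425.
Payoff takes n = ⌈−ln(1 − rB₀/P)/ln(1+r)⌉ = ⌈34.986⌉ = 35 payments; the last is £49.31.
Total paid = 34·£50.00 + £49.31 = £1,749.31.
Total interest = total paid − principal = £1,749.31 − £1,370.00 = £379.31.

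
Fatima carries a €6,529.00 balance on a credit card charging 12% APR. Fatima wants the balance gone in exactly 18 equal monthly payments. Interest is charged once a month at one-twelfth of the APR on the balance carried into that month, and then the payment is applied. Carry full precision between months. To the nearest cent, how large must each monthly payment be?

Monthly rate r = 12%/12 = 1% = 0.01.
Level-payment amortization: P = B₀·r / (1 − (1+r)^(−n)) = 6529.00·0.01 / (1 − 1.01^(−18)).
Denominator 1 − (1+r)^(−18) = 0.163982686.
P = 65.29 / 0.163982686 ≈ 398.15.

€398.15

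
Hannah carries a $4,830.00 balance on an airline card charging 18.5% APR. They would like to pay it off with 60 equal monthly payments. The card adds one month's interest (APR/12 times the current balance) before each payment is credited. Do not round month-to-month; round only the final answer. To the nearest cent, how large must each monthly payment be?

Monthly rate r = 18.5%/12 = 1.54167% = 0.0154167.
Level-payment amortization: P = B₀·r / (1 − (1+r)^(−n)) = 4830.00·0.0154167 / (1 − 1.01542^(−60)).
Denominator 1 − (1+r)^(−60) = 0.600660057.
P = 74.4625 / 0.600660057 ≈ 123.97.

$123.97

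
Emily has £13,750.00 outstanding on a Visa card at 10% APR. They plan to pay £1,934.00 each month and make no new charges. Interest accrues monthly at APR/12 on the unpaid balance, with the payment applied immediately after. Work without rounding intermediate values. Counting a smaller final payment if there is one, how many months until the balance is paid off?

8 payments

Monthly rate r = 10%/12 = 0.833333% = 0.00833333.
Recurrence: B ← B·(1+r) − £1,934.00.
Month 1: interest £114.58; balance after payment £11,930.58.
Month 2: interest £99.42; balance after payment £10,096.00.
Closed form: n = −ln(1 − rB₀/P)/ln(1+r) = −ln(0.94075)/ln(1.00833) ≈ 7.359, so the balance reaches zero during payment 8.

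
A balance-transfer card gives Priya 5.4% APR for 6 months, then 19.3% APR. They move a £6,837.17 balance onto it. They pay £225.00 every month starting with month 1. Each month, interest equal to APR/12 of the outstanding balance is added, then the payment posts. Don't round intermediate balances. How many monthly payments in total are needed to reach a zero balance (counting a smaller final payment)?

39 months

Promo months 1–6 at r₀ = 5.4%/12 = 0.0045; months 7+ at r₁ = 19.3%/12 = 0.0160833.
After month 6: iterate B ← B·(1+r₀) − £225.00 for 6 months → £5,658.58.
Then at r₁ with £225.00/mo: n₂ = −ln(1 − r₁·B/P)/ln(1+r₁) ≈ 32.49 → 33 more payments.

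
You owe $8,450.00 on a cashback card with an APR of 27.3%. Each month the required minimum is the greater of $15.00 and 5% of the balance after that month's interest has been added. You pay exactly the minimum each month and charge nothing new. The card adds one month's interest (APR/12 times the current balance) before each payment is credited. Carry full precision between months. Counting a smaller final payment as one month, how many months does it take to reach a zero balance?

Monthly rate r = 27.3%/12 = 2.275% = 0.02275.
While 5% of the post-interest balance exceeds $15.00, each month B ← (B·(1+r))·(1 − 0.05), i.e. B shrinks by the factor (1+r)·0.95 = 0.97161.
This holds for months 1–117. Entering month 118 the balance is $290.77; 5% of the post-interest balance is now below $15.00, so the flat $15.00 minimum applies from here.
From month 118 a fixed $15.00 at rate r clears $290.77 in 26 more payments. Total: 117 + 26 = 143 months.

143 months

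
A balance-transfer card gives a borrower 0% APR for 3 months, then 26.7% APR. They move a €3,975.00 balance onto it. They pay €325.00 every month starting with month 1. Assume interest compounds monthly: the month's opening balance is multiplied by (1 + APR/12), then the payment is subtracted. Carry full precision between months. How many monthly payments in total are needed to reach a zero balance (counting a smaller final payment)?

14 months

Promo months 1–3 at r₀ = 0%/12 = 0; months 4+ at r₁ = 26.7%/12 = 0.02225.
After month 3 (no interest yet): B = €3,975.00 − 3·€325.00 = €3,000.00.
Then at r₁ with €325.00/mo: n₂ = −ln(1 − r₁·B/P)/ln(1+r₁) ≈ 10.45 → 11 more payments.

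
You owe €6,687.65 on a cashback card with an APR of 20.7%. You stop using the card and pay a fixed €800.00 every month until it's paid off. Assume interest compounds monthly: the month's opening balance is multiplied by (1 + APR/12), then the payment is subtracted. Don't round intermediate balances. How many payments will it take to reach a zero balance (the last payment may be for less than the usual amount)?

10 months

Monthly rate r = 20.7%/12 = 1.725% = 0.01725.
Recurrence: B ← B·(1+r) − €800.00.
Month 1: interest €115.36; balance after payment €6,003.01.
Month 2: interest €103.55; balance after payment €5,306.56.
Closed form: n = −ln(1 − rB₀/P)/ln(1+r) = −ln(0.8558)/ln(1.01725) ≈ 9.105, so the balance reaches zero during payment 10.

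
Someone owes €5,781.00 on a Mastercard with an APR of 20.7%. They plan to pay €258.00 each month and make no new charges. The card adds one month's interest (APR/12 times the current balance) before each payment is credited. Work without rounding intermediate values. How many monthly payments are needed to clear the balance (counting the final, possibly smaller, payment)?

Monthly rate r = 20.7%/12 = 1.725% = 0.01725.
Recurrence: B ← B·(1+r) − €258.00.
Month 1: interest €99.72; balance after payment €5,622.72.
Month 2: interest €96.99; balance after payment €5,461.71.
Closed form: n = −ln(1 − rB₀/P)/ln(1+r) = −ln(0.61348)/ln(1.01725) ≈ 28.569, so the balance reaches zero during payment 29.

29 months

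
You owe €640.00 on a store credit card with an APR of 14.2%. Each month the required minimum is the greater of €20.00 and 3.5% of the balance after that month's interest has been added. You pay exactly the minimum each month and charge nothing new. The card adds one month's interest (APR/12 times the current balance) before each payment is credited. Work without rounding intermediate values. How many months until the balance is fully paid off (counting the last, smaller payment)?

Monthly rate r = 14.2%/12 = 1.18333% = 0.0118333.
While 3.5% of the post-interest balance exceeds €20.00, each month B ← (B·(1+r))·(1 − 0.035), i.e. B shrinks by the factor (1+r)·0.965 = 0.97642.
This holds for months 1–6. Entering month 7 the balance is €554.62; 3.5% of the post-interest balance is now below €20.00, so the flat €20.00 minimum applies from here.
From month 7 a fixed €20.00 at rate r clears €554.62 in 34 more payments. Total: 6 + 34 = 40 months.

40 months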